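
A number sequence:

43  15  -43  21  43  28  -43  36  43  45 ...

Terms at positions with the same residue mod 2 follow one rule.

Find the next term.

-43

Positions 1, 3, 5, … form one subsequence and positions 2, 4, 6, … form another.
Track A: 43, -43, 43, -43, 43 (alternating ±43).
Track B: 15, 21, 28, 36, 45 (triangular numbers n(n+1)/2 for n = 5, 6, …).
The 11th slot belongs to track A; its 6th term is -43.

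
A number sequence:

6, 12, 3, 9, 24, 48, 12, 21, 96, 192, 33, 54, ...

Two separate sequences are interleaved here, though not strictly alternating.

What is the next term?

The slot pattern repeats as AABB (period 4), so there are 2 interleaved tracks.
Track A: 6, 12, 24, 48, 96, 192 (geometric, ×2 each step).
Track B: 3, 9, 12, 21, 33, 54 (Fibonacci-style (each term is the sum of the two before it)).
Term 13 comes from track A (its 7th entry): 384.

384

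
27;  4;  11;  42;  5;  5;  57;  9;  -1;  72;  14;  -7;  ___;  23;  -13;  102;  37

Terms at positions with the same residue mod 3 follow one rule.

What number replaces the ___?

87

The terms cycle through 3 interleaved subsequences.
Subsequence A: 27, 42, 57, 72, ?, 102. Linear: a_n = 12 + 15·n.
Subsequence B: 4, 5, 9, 14, 23, 37. Fibonacci-style (each term is the sum of the two before it).
Subsequence C: 11, 5, -1, -7, -13. Arithmetic with common difference −6.
So the missing entry in subsequence A is 87.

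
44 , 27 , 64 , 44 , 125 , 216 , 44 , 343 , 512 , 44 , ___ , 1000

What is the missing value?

729

Positions follow the repeating pattern ABB; grouping by letter gives 2 tracks.
Stream A is 44, 44, 44, 44, which is constant 44.
Stream B is 27, 64, 125, 216, 343, 512, ?, 1000, which is the cubes 3³, 4³, 5³, ….
Stream B's pattern makes the blank 729.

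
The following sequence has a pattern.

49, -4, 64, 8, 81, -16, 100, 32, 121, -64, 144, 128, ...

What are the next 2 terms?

The terms cycle through 2 interleaved subsequences.
Track A is 49, 64, 81, 100, 121, 144, which is the squares 7², 8², 9², ….
Track B is -4, 8, -16, 32, -64, 128, which is geometric, ×-2 each step.
Position 13 → track A, term 7 = 169.
Position 14 falls in track B as its term 7, giving -256.

169, -256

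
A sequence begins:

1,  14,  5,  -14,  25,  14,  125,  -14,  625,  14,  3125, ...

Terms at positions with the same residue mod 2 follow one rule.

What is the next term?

-14

The terms cycle through 2 interleaved subsequences.
Subsequence A is 1, 5, 25, 125, 625, 3125, which is successive powers of 5.
Subsequence B is 14, -14, 14, -14, 14, which is alternating ±14.
Term 12 comes from subsequence B (its 6th entry): -14.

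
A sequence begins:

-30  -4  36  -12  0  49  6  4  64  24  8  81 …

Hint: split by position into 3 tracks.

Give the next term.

42

Taking every 3rd term gives 3 separate tracks.
Track A: -30, -12, 6, 24 (arithmetic with common difference +18).
Track B: -4, 0, 4, 8 (arithmetic, step +4).
Track C: 36, 49, 64, 81 (consecutive squares n² from n = 6).
Position 13 falls in track A as its term 5, giving 42.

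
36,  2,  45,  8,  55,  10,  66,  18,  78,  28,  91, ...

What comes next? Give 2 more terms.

The terms cycle through 2 interleaved subsequences.
Stream A: 36, 45, 55, 66, 78, 91 — triangular numbers starting at T_8.
Stream B: 2, 8, 10, 18, 28 — each term equals the sum of the previous two.
Term 12 comes from stream B (its 6th entry): 46.
Term 13 comes from stream A (its 7th entry): 105.

46, 105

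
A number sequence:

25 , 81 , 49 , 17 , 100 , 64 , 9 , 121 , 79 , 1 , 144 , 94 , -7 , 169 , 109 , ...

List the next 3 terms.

-15, 196, 124

Split by position mod 3 into 3 tracks.
Track A = 25, 17, 9, 1, -7: linear: a_n = 33 − 8·n.
Track B = 81, 100, 121, 144, 169: the squares 9², 10², 11², ….
Track C = 49, 64, 79, 94, 109: arithmetic with common difference +15.
The 16th slot belongs to track A; its 6th term is -15.
Position 17 → track B, term 6 = 196.
The 18th slot belongs to track C; its 6th term is 124.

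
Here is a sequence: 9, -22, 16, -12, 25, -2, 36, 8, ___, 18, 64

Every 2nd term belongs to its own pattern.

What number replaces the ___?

49

Odd-indexed and even-indexed terms follow separate rules.
Stream A: 9, 16, 25, 36, ?, 64 — the squares 3², 4², 5², ….
Stream B: -22, -12, -2, 8, 18 — adding 10 each time.
So the missing entry in stream A is 49.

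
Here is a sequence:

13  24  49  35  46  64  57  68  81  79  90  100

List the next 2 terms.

101, 112

Reading positions in blocks of 3 reveals the pattern AAB — 2 tracks woven together.
Stream A: 13, 24, 35, 46, 57, 68, 79, 90. Adding 11 each time.
Stream B: 49, 64, 81, 100. Consecutive squares n² from n = 7.
Position 13 → stream A, term 9 = 101.
The 14th slot belongs to stream A; its 10th term is 112.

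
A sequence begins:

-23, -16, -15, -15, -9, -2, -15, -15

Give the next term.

Positions follow the repeating pattern AABB; grouping by letter gives 2 tracks.
Track A: -23, -16, -9, -2 (arithmetic with common difference +7).
Track B: -15, -15, -15, -15 (constant -15).
Position 9 → track A, term 5 = 5.

5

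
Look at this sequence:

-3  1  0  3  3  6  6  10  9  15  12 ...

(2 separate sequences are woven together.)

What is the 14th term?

Taking every 2nd term gives 2 separate tracks.
Stream A: -3, 0, 3, 6, 9, 12. Linear: a_n = -6 + 3·n.
Stream B: 1, 3, 6, 10, 15. Triangular numbers starting at T_1.
The 14th slot belongs to stream B; its 7th term is 28.

28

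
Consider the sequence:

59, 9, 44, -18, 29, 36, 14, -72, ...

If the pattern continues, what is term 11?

-16

Split by position mod 2 into 2 tracks.
Track A: 59, 44, 29, 14 (linear: a_n = 74 − 15·n).
Track B: 9, -18, 36, -72 (geometric, ×-2 each step).
The 11th slot belongs to track A; its 6th term is -16.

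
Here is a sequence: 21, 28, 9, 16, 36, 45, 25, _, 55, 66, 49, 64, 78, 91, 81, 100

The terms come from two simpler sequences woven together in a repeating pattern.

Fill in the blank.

Positions follow the repeating pattern AABB; grouping by letter gives 2 tracks.
Subsequence A: 21, 28, 36, 45, 55, 66, 78, 91. Triangular numbers n(n+1)/2 for n = 6, 7, ….
Subsequence B: 9, 16, 25, ?, 49, 64, 81, 100. Consecutive squares n² from n = 3.
Filling subsequence B at index 4 by its rule yields 36.

36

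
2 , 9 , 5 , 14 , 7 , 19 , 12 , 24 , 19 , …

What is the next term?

The terms cycle through 2 interleaved subsequences.
Subsequence A: 2, 5, 7, 12, 19 — a Fibonacci-like recurrence a_n = a_{n-1} + a_{n-2}.
Subsequence B: 9, 14, 19, 24 — linear: a_n = 4 + 5·n.
Term 10 comes from subsequence B (its 5th entry): 29.

29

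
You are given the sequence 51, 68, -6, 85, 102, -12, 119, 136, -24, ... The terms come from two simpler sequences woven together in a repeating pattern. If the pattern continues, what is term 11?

Reading positions in blocks of 3 reveals the pattern AAB — 2 tracks woven together.
Track A: 51, 68, 85, 102, 119, 136 (linear: a_n = 34 + 17·n).
Track B: -6, -12, -24 (a geometric progression (common ratio 2)).
Term 11 comes from track A (its 8th entry): 170.

170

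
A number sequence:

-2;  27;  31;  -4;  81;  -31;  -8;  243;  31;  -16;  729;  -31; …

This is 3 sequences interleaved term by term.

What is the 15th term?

Read the sequence 3 terms at a time; column i is its own pattern.
Track A: -2, -4, -8, -16. Geometric with ratio 2.
Track B: 27, 81, 243, 729. Powers of 3.
Track C: 31, -31, 31, -31. Oscillating between 31 and -31.
Term 15 comes from track C (its 5th entry): 31.

31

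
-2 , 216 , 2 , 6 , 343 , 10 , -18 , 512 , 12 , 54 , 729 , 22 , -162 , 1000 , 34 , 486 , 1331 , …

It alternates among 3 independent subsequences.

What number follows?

Taking every 3rd term gives 3 separate tracks.
Track A: -2, 6, -18, 54, -162, 486 — a geometric progression (common ratio -3).
Track B: 216, 343, 512, 729, 1000, 1331 — the cubes 6³, 7³, 8³, ….
Track C: 2, 10, 12, 22, 34 — Fibonacci-style (each term is the sum of the two before it).
The 18th slot belongs to track C; its 6th term is 56.

56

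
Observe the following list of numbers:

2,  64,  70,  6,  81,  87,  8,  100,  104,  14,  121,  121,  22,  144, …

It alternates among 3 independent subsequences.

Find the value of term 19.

Split by position mod 3 into 3 tracks.
Stream A = 2, 6, 8, 14, 22: Fibonacci-style (each term is the sum of the two before it).
Stream B = 64, 81, 100, 121, 144: consecutive squares n² from n = 8.
Stream C = 70, 87, 104, 121: arithmetic with common difference +17.
Term 19 comes from stream A (its 7th entry): 58.

58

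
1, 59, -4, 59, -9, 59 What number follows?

Odd-indexed and even-indexed terms follow separate rules.
Subsequence A = 1, -4, -9: subtracting 5 each time.
Subsequence B = 59, 59, 59: always 59.
The 7th slot belongs to subsequence A; its 4th term is -14.

-14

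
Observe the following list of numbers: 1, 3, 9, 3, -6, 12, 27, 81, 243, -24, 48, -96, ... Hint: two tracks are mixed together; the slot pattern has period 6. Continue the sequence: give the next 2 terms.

729, 2187

Reading positions in blocks of 6 reveals the pattern AAABBB — 2 tracks woven together.
Track A: 1, 3, 9, 27, 81, 243 — successive powers of 3.
Track B: 3, -6, 12, -24, 48, -96 — geometric, ×-2 each step.
Term 13 comes from track A (its 7th entry): 729.
Term 14 comes from track A (its 8th entry): 2187.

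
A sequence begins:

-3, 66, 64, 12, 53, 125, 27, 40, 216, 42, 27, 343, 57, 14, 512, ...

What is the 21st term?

1000

Split by position mod 3 into 3 tracks.
Track A: -3, 12, 27, 42, 57 — arithmetic, step +15.
Track B: 66, 53, 40, 27, 14 — arithmetic with common difference −13.
Track C: 64, 125, 216, 343, 512 — perfect cubes starting at 4³.
Position 21 → track C, term 7 = 1000.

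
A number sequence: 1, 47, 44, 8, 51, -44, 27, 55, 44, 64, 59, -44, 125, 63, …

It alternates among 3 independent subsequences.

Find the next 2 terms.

44, 216

Split by position mod 3 into 3 tracks.
Subsequence A = 1, 8, 27, 64, 125: consecutive cubes n³ from n = 1.
Subsequence B = 47, 51, 55, 59, 63: arithmetic, step +4.
Subsequence C = 44, -44, 44, -44: the oscillation 44·(−1)^(n+1).
Position 15 → subsequence C, term 5 = 44.
The 16th slot belongs to subsequence A; its 6th term is 216.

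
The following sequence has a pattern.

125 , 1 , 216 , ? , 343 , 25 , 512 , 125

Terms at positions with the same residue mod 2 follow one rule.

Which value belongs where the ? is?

Taking every 2nd term gives 2 separate tracks.
Subsequence A = 125, 216, 343, 512: the cubes 5³, 6³, 7³, ….
Subsequence B = 1, ?, 25, 125: powers of 5.
The gap is subsequence B's term 2; the rule gives 5.

5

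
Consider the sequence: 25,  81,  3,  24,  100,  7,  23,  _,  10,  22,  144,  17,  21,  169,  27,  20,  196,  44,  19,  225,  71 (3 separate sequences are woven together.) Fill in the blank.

Split by position mod 3: positions 1, 4, 7, … form one track, and each other residue class forms its own.
Track A = 25, 24, 23, 22, 21, 20, 19: subtracting 1 each time.
Track B = 81, 100, ?, 144, 169, 196, 225: consecutive squares n² from n = 9.
Track C = 3, 7, 10, 17, 27, 44, 71: Fibonacci-style (each term is the sum of the two before it).
So the missing entry in track B is 121.

121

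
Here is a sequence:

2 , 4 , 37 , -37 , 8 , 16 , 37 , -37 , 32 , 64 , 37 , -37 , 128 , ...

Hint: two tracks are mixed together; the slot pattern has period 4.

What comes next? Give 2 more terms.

Positions follow the repeating pattern AABB; grouping by letter gives 2 tracks.
Track A: 2, 4, 8, 16, 32, 64, 128. Geometric with ratio 2.
Track B: 37, -37, 37, -37, 37, -37. Alternating ±37.
The 14th slot belongs to track A; its 8th term is 256.
Position 15 falls in track B as its term 7, giving 37.

256, 37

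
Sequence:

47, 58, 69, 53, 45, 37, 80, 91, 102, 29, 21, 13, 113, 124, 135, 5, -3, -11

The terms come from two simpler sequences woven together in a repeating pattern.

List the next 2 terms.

146, 157

Reading positions in blocks of 6 reveals the pattern AAABBB — 2 tracks woven together.
Track A is 47, 58, 69, 80, 91, 102, 113, 124, 135, which is arithmetic with common difference +11.
Track B is 53, 45, 37, 29, 21, 13, 5, -3, -11, which is linear: a_n = 61 − 8·n.
Term 19 comes from track A (its 10th entry): 146.
Position 20 → track A, term 11 = 157.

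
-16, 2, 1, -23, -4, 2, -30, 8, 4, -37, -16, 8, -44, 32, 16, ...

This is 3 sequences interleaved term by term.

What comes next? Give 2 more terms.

-51, -64

Read the sequence 3 terms at a time; column i is its own pattern.
Stream A: -16, -23, -30, -37, -44 — arithmetic with common difference −7.
Stream B: 2, -4, 8, -16, 32 — geometric, ×-2 each step.
Stream C: 1, 2, 4, 8, 16 — powers 2^0, 2^1, 2^2, ….
Position 16 falls in stream A as its term 6, giving -51.
Term 17 comes from stream B (its 6th entry): -64.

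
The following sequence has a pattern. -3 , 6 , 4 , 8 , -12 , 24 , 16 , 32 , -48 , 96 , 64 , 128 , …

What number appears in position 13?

Reading positions in blocks of 4 reveals the pattern AABB — 2 tracks woven together.
Track A: -3, 6, -12, 24, -48, 96. A geometric progression (common ratio -2).
Track B: 4, 8, 16, 32, 64, 128. Successive powers of 2.
Term 13 comes from track A (its 7th entry): -192.

-192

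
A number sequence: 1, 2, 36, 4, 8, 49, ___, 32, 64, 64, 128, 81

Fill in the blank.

16

Reading positions in blocks of 3 reveals the pattern AAB — 2 tracks woven together.
Stream A: 1, 2, 4, 8, ?, 32, 64, 128 — powers 2^0, 2^1, 2^2, ….
Stream B: 36, 49, 64, 81 — the squares 6², 7², 8², ….
Filling stream A at index 5 by its rule yields 16.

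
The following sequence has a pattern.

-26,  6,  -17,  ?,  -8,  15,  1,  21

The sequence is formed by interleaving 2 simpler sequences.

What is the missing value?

Odd-indexed and even-indexed terms follow separate rules.
Stream A is -26, -17, -8, 1, which is arithmetic, step +9.
Stream B is 6, ?, 15, 21, which is triangular numbers starting at T_3.
The gap is stream B's term 2; the rule gives 10.

10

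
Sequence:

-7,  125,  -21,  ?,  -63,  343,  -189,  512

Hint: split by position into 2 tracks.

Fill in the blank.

216

Taking every 2nd term gives 2 separate tracks.
Track A: -7, -21, -63, -189 (geometric with ratio 3).
Track B: 125, ?, 343, 512 (consecutive cubes n³ from n = 5).
Filling track B at index 2 by its rule yields 216.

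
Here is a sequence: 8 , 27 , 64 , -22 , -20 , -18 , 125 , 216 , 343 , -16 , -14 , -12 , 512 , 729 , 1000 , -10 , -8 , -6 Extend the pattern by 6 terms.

The slot pattern repeats as AAABBB (period 6), so there are 2 interleaved tracks.
Track A: 8, 27, 64, 125, 216, 343, 512, 729, 1000. Consecutive cubes n³ from n = 2.
Track B: -22, -20, -18, -16, -14, -12, -10, -8, -6. Arithmetic, step +2.
Term 19 comes from track A (its 10th entry): 1331.
The 20th slot belongs to track A; its 11th term is 1728.
Position 21 → track A, term 12 = 2197.
Position 22 falls in track B as its term 10, giving -4.
Position 23 → track B, term 11 = -2.
Position 24 falls in track B as its term 12, giving 0.

1331, 1728, 2197, -4, -2, 0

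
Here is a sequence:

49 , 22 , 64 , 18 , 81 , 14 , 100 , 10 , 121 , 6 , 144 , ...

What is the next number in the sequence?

2

Positions 1, 3, 5, … form one subsequence and positions 2, 4, 6, … form another.
Subsequence A = 49, 64, 81, 100, 121, 144: perfect squares starting at 7².
Subsequence B = 22, 18, 14, 10, 6: arithmetic with common difference −4.
Position 12 → subsequence B, term 6 = 2.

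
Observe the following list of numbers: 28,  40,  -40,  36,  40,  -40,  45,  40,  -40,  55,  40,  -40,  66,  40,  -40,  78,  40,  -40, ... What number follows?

Reading positions in blocks of 3 reveals the pattern ABB — 2 tracks woven together.
Track A = 28, 36, 45, 55, 66, 78: triangular numbers n(n+1)/2 for n = 7, 8, ….
Track B = 40, -40, 40, -40, 40, -40, 40, -40, 40, -40, 40, -40: oscillating between 40 and -40.
Term 19 comes from track A (its 7th entry): 91.

91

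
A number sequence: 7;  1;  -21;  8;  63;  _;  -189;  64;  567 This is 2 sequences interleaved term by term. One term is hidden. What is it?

Split by position mod 2 into 2 tracks.
Track A is 7, -21, 63, -189, 567, which is geometric with ratio -3.
Track B is 1, 8, ?, 64, which is consecutive cubes n³ from n = 1.
The gap is track B's term 3; the rule gives 27.

27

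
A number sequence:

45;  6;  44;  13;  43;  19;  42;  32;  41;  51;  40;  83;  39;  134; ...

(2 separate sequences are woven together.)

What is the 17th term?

Taking every 2nd term gives 2 separate tracks.
Track A: 45, 44, 43, 42, 41, 40, 39 — arithmetic, step −1.
Track B: 6, 13, 19, 32, 51, 83, 134 — Fibonacci-style (each term is the sum of the two before it).
The 17th slot belongs to track A; its 9th term is 37.

37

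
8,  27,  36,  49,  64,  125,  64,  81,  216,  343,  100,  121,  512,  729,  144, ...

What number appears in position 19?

Reading positions in blocks of 4 reveals the pattern AABB — 2 tracks woven together.
Track A is 8, 27, 64, 125, 216, 343, 512, 729, which is consecutive cubes n³ from n = 2.
Track B is 36, 49, 64, 81, 100, 121, 144, which is perfect squares starting at 6².
Position 19 → track B, term 9 = 196.

196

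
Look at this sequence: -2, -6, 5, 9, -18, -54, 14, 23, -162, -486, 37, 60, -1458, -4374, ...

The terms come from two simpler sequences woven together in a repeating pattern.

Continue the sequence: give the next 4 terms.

97, 157, -13122, -39366

The slot pattern repeats as AABB (period 4), so there are 2 interleaved tracks.
Track A = -2, -6, -18, -54, -162, -486, -1458, -4374: geometric with ratio 3.
Track B = 5, 9, 14, 23, 37, 60: Fibonacci-style (each term is the sum of the two before it).
Term 15 comes from track B (its 7th entry): 97.
Term 16 comes from track B (its 8th entry): 157.
Position 17 → track A, term 9 = -13122.
Term 18 comes from track A (its 10th entry): -39366.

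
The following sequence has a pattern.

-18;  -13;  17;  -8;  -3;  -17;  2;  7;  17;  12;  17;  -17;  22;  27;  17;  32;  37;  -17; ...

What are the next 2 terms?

Reading positions in blocks of 3 reveals the pattern AAB — 2 tracks woven together.
Stream A is -18, -13, -8, -3, 2, 7, 12, 17, 22, 27, 32, 37, which is linear: a_n = -23 + 5·n.
Stream B is 17, -17, 17, -17, 17, -17, which is oscillating between 17 and -17.
Term 19 comes from stream A (its 13th entry): 42.
The 20th slot belongs to stream A; its 14th term is 47.

42, 47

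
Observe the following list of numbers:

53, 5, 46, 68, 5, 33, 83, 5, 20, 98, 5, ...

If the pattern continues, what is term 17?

The terms cycle through 3 interleaved subsequences.
Stream A: 53, 68, 83, 98 — arithmetic with common difference +15.
Stream B: 5, 5, 5, 5 — constant 5.
Stream C: 46, 33, 20 — subtracting 13 each time.
Term 17 comes from stream B (its 6th entry): 5.

5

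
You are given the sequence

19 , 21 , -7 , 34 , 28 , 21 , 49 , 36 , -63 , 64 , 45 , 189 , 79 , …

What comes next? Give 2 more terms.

Split by position mod 3: positions 1, 4, 7, … form one track, and each other residue class forms its own.
Stream A: 19, 34, 49, 64, 79. Arithmetic, step +15.
Stream B: 21, 28, 36, 45. The triangular numbers T_6, T_7, ….
Stream C: -7, 21, -63, 189. Multiplying by -3 each time.
Position 14 → stream B, term 5 = 55.
Position 15 falls in stream C as its term 5, giving -567.

55, -567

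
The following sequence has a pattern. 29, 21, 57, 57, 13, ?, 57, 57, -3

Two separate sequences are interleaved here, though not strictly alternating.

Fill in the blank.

5

Reading positions in blocks of 4 reveals the pattern AABB — 2 tracks woven together.
Subsequence A: 29, 21, 13, ?, -3 — arithmetic, step −8.
Subsequence B: 57, 57, 57, 57 — always 57.
So the missing entry in subsequence A is 5.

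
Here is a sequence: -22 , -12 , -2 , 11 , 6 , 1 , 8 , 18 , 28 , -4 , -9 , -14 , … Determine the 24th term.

The slot pattern repeats as AAABBB (period 6), so there are 2 interleaved tracks.
Track A: -22, -12, -2, 8, 18, 28. Arithmetic with common difference +10.
Track B: 11, 6, 1, -4, -9, -14. Arithmetic, step −5.
Position 24 → track B, term 12 = -44.

-44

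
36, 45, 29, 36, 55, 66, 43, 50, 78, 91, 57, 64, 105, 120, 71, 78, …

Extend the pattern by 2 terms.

136, 153

Positions follow the repeating pattern AABB; grouping by letter gives 2 tracks.
Stream A: 36, 45, 55, 66, 78, 91, 105, 120. Triangular numbers starting at T_8.
Stream B: 29, 36, 43, 50, 57, 64, 71, 78. Linear: a_n = 22 + 7·n.
Position 17 → stream A, term 9 = 136.
The 18th slot belongs to stream A; its 10th term is 153.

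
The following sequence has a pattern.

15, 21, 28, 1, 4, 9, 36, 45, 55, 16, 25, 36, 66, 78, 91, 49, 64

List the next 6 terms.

81, 105, 120, 136, 100, 121

Reading positions in blocks of 6 reveals the pattern AAABBB — 2 tracks woven together.
Subsequence A = 15, 21, 28, 36, 45, 55, 66, 78, 91: triangular numbers starting at T_5.
Subsequence B = 1, 4, 9, 16, 25, 36, 49, 64: perfect squares starting at 1².
The 18th slot belongs to subsequence B; its 9th term is 81.
Term 19 comes from subsequence A (its 10th entry): 105.
The 20th slot belongs to subsequence A; its 11th term is 120.
Term 21 comes from subsequence A (its 12th entry): 136.
Term 22 comes from subsequence B (its 10th entry): 100.
Position 23 → subsequence B, term 11 = 121.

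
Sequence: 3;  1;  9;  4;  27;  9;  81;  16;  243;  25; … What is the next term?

Split by position mod 2 into 2 tracks.
Track A = 3, 9, 27, 81, 243: successive powers of 3.
Track B = 1, 4, 9, 16, 25: consecutive squares n² from n = 1.
The 11th slot belongs to track A; its 6th term is 729.

729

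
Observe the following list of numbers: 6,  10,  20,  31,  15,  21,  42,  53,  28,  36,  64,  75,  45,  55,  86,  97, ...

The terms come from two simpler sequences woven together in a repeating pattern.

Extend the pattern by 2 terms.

66, 78

The slot pattern repeats as AABB (period 4), so there are 2 interleaved tracks.
Track A: 6, 10, 15, 21, 28, 36, 45, 55 (triangular numbers n(n+1)/2 for n = 3, 4, …).
Track B: 20, 31, 42, 53, 64, 75, 86, 97 (linear: a_n = 9 + 11·n).
The 17th slot belongs to track A; its 9th term is 66.
Term 18 comes from track A (its 10th entry): 78.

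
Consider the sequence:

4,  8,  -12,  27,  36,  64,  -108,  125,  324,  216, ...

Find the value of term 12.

Odd-indexed and even-indexed terms follow separate rules.
Subsequence A = 4, -12, 36, -108, 324: geometric with ratio -3.
Subsequence B = 8, 27, 64, 125, 216: consecutive cubes n³ from n = 2.
Term 12 comes from subsequence B (its 6th entry): 343.

343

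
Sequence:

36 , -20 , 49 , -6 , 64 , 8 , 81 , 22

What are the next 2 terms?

The terms cycle through 2 interleaved subsequences.
Track A is 36, 49, 64, 81, which is perfect squares starting at 6².
Track B is -20, -6, 8, 22, which is arithmetic, step +14.
Position 9 falls in track A as its term 5, giving 100.
Term 10 comes from track B (its 5th entry): 36.

100, 36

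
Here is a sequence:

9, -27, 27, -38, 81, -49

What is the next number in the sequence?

243

Positions 1, 3, 5, … form one subsequence and positions 2, 4, 6, … form another.
Stream A: 9, 27, 81 — powers of 3.
Stream B: -27, -38, -49 — arithmetic with common difference −11.
Position 7 falls in stream A as its term 4, giving 243.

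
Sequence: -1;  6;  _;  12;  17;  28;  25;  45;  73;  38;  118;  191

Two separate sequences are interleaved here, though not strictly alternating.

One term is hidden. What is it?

11

The slot pattern repeats as ABB (period 3), so there are 2 interleaved tracks.
Track A: -1, 12, 25, 38 (arithmetic, step +13).
Track B: 6, ?, 17, 28, 45, 73, 118, 191 (each term equals the sum of the previous two).
Filling track B at index 2 by its rule yields 11.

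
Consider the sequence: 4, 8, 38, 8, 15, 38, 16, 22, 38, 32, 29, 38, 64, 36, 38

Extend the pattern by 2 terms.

128, 43

Read the sequence 3 terms at a time; column i is its own pattern.
Track A: 4, 8, 16, 32, 64 — powers 2^2, 2^3, 2^4, ….
Track B: 8, 15, 22, 29, 36 — arithmetic with common difference +7.
Track C: 38, 38, 38, 38, 38 — constant 38.
Position 16 → track A, term 6 = 128.
The 17th slot belongs to track B; its 6th term is 43.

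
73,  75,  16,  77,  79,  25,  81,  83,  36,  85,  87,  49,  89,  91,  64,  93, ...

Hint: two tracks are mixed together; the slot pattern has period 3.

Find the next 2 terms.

Reading positions in blocks of 3 reveals the pattern AAB — 2 tracks woven together.
Stream A: 73, 75, 77, 79, 81, 83, 85, 87, 89, 91, 93. Linear: a_n = 71 + 2·n.
Stream B: 16, 25, 36, 49, 64. The squares 4², 5², 6², ….
Position 17 → stream A, term 12 = 95.
Term 18 comes from stream B (its 6th entry): 81.

95, 81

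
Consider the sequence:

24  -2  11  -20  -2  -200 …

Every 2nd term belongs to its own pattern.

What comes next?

Taking every 2nd term gives 2 separate tracks.
Track A: 24, 11, -2. Linear: a_n = 37 − 13·n.
Track B: -2, -20, -200. Geometric, ×10 each step.
Position 7 falls in track A as its term 4, giving -15.

-15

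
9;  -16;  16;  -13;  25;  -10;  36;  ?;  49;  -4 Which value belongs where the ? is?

-7

Taking every 2nd term gives 2 separate tracks.
Stream A: 9, 16, 25, 36, 49 — the squares 3², 4², 5², ….
Stream B: -16, -13, -10, ?, -4 — arithmetic, step +3.
The gap is stream B's term 4; the rule gives -7.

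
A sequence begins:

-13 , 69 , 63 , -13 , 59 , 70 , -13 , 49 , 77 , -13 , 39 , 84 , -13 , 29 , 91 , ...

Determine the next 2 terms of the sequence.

-13, 19

Taking every 3rd term gives 3 separate tracks.
Subsequence A is -13, -13, -13, -13, -13, which is always -13.
Subsequence B is 69, 59, 49, 39, 29, which is subtracting 10 each time.
Subsequence C is 63, 70, 77, 84, 91, which is arithmetic, step +7.
Position 16 falls in subsequence A as its term 6, giving -13.
The 17th slot belongs to subsequence B; its 6th term is 19.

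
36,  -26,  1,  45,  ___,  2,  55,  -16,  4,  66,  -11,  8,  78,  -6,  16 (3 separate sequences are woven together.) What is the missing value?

Read the sequence 3 terms at a time; column i is its own pattern.
Subsequence A: 36, 45, 55, 66, 78 (triangular numbers starting at T_8).
Subsequence B: -26, ?, -16, -11, -6 (arithmetic, step +5).
Subsequence C: 1, 2, 4, 8, 16 (powers 2^0, 2^1, 2^2, …).
So the missing entry in subsequence B is -21.

-21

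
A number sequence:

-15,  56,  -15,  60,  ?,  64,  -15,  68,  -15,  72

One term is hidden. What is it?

Odd-indexed and even-indexed terms follow separate rules.
Track A: -15, -15, ?, -15, -15 — the constant sequence -15.
Track B: 56, 60, 64, 68, 72 — linear: a_n = 52 + 4·n.
Filling track A at index 3 by its rule yields -15.

-15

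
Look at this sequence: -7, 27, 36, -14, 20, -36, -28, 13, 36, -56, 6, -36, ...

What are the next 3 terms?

Read the sequence 3 terms at a time; column i is its own pattern.
Subsequence A: -7, -14, -28, -56 — multiplying by 2 each time.
Subsequence B: 27, 20, 13, 6 — subtracting 7 each time.
Subsequence C: 36, -36, 36, -36 — oscillating between 36 and -36.
The 13th slot belongs to subsequence A; its 5th term is -112.
Term 14 comes from subsequence B (its 5th entry): -1.
Position 15 → subsequence C, term 5 = 36.

-112, -1, 36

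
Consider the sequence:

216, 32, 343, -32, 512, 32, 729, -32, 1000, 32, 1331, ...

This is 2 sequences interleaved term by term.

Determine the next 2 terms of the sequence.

Taking every 2nd term gives 2 separate tracks.
Subsequence A: 216, 343, 512, 729, 1000, 1331. Consecutive cubes n³ from n = 6.
Subsequence B: 32, -32, 32, -32, 32. The oscillation 32·(−1)^(n+1).
The 12th slot belongs to subsequence B; its 6th term is -32.
Position 13 → subsequence A, term 7 = 1728.

-32, 1728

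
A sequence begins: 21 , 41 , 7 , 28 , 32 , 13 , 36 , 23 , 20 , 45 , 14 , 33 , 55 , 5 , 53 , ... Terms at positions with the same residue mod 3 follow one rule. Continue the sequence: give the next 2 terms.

The terms cycle through 3 interleaved subsequences.
Track A: 21, 28, 36, 45, 55 (triangular numbers starting at T_6).
Track B: 41, 32, 23, 14, 5 (arithmetic with common difference −9).
Track C: 7, 13, 20, 33, 53 (Fibonacci-style (each term is the sum of the two before it)).
The 16th slot belongs to track A; its 6th term is 66.
Term 17 comes from track B (its 6th entry): -4.

66, -4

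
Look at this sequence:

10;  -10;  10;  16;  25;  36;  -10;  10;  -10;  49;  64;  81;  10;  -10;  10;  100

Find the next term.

121

The slot pattern repeats as AAABBB (period 6), so there are 2 interleaved tracks.
Stream A: 10, -10, 10, -10, 10, -10, 10, -10, 10. Oscillating between 10 and -10.
Stream B: 16, 25, 36, 49, 64, 81, 100. Perfect squares starting at 4².
Position 17 falls in stream B as its term 8, giving 121.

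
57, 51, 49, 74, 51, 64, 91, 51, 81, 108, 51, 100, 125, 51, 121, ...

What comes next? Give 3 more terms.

Split by position mod 3 into 3 tracks.
Track A = 57, 74, 91, 108, 125: arithmetic with common difference +17.
Track B = 51, 51, 51, 51, 51: constant 51.
Track C = 49, 64, 81, 100, 121: consecutive squares n² from n = 7.
Term 16 comes from track A (its 6th entry): 142.
The 17th slot belongs to track B; its 6th term is 51.
The 18th slot belongs to track C; its 6th term is 144.

142, 51, 144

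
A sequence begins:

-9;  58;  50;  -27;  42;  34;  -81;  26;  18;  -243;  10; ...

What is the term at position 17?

Reading positions in blocks of 3 reveals the pattern ABB — 2 tracks woven together.
Subsequence A: -9, -27, -81, -243 (geometric, ×3 each step).
Subsequence B: 58, 50, 42, 34, 26, 18, 10 (arithmetic with common difference −8).
Term 17 comes from subsequence B (its 11th entry): -22.

-22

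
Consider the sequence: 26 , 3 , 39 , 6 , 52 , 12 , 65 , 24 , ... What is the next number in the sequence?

Positions 1, 3, 5, … form one subsequence and positions 2, 4, 6, … form another.
Track A: 26, 39, 52, 65. Arithmetic, step +13.
Track B: 3, 6, 12, 24. Geometric, ×2 each step.
Position 9 falls in track A as its term 5, giving 78.

78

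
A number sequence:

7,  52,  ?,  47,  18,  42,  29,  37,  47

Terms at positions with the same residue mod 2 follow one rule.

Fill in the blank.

Taking every 2nd term gives 2 separate tracks.
Track A: 7, ?, 18, 29, 47 (a Fibonacci-like recurrence a_n = a_{n-1} + a_{n-2}).
Track B: 52, 47, 42, 37 (arithmetic with common difference −5).
Filling track A at index 2 by its rule yields 11.

11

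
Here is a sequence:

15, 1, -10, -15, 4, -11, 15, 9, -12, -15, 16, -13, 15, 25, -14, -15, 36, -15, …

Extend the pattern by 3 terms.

Taking every 3rd term gives 3 separate tracks.
Track A = 15, -15, 15, -15, 15, -15: oscillating between 15 and -15.
Track B = 1, 4, 9, 16, 25, 36: the squares 1², 2², 3², ….
Track C = -10, -11, -12, -13, -14, -15: subtracting 1 each time.
Position 19 → track A, term 7 = 15.
Position 20 falls in track B as its term 7, giving 49.
The 21st slot belongs to track C; its 7th term is -16.

15, 49, -16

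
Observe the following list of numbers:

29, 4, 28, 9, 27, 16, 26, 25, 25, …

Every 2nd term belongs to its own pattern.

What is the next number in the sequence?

Positions 1, 3, 5, … form one subsequence and positions 2, 4, 6, … form another.
Track A: 29, 28, 27, 26, 25. Arithmetic with common difference −1.
Track B: 4, 9, 16, 25. Perfect squares starting at 2².
Position 10 falls in track B as its term 5, giving 36.

36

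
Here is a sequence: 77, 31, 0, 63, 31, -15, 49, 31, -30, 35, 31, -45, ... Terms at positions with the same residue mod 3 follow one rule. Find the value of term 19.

-7

Split by position mod 3 into 3 tracks.
Track A: 77, 63, 49, 35. Arithmetic, step −14.
Track B: 31, 31, 31, 31. The constant sequence 31.
Track C: 0, -15, -30, -45. Arithmetic, step −15.
Position 19 falls in track A as its term 7, giving -7.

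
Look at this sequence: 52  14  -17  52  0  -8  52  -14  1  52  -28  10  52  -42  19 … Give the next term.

Split by position mod 3 into 3 tracks.
Stream A: 52, 52, 52, 52, 52 — constant 52.
Stream B: 14, 0, -14, -28, -42 — subtracting 14 each time.
Stream C: -17, -8, 1, 10, 19 — adding 9 each time.
Position 16 → stream A, term 6 = 52.

52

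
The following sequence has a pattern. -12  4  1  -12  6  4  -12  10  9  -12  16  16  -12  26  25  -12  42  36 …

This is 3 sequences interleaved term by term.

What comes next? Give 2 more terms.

Read the sequence 3 terms at a time; column i is its own pattern.
Stream A = -12, -12, -12, -12, -12, -12: constant -12.
Stream B = 4, 6, 10, 16, 26, 42: a Fibonacci-like recurrence a_n = a_{n-1} + a_{n-2}.
Stream C = 1, 4, 9, 16, 25, 36: perfect squares starting at 1².
The 19th slot belongs to stream A; its 7th term is -12.
The 20th slot belongs to stream B; its 7th term is 68.

-12, 68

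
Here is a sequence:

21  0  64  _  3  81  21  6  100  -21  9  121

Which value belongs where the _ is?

Read the sequence 3 terms at a time; column i is its own pattern.
Stream A: 21, ?, 21, -21 (oscillating between 21 and -21).
Stream B: 0, 3, 6, 9 (linear: a_n = -3 + 3·n).
Stream C: 64, 81, 100, 121 (the squares 8², 9², 10², …).
So the missing entry in stream A is -21.

-21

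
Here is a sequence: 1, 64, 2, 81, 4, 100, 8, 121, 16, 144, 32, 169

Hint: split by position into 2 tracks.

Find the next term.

64

Odd-indexed and even-indexed terms follow separate rules.
Track A: 1, 2, 4, 8, 16, 32. Geometric, ×2 each step.
Track B: 64, 81, 100, 121, 144, 169. Perfect squares starting at 8².
The 13th slot belongs to track A; its 7th term is 64.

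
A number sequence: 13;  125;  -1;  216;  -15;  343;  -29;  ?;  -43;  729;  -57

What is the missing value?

Split by position mod 2 into 2 tracks.
Subsequence A is 13, -1, -15, -29, -43, -57, which is subtracting 14 each time.
Subsequence B is 125, 216, 343, ?, 729, which is perfect cubes starting at 5³.
Filling subsequence B at index 4 by its rule yields 512.

512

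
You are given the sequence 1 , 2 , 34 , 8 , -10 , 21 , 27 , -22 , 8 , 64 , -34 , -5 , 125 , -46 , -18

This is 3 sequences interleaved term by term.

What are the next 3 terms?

216, -58, -31

Split by position mod 3: positions 1, 4, 7, … form one track, and each other residue class forms its own.
Stream A = 1, 8, 27, 64, 125: perfect cubes starting at 1³.
Stream B = 2, -10, -22, -34, -46: linear: a_n = 14 − 12·n.
Stream C = 34, 21, 8, -5, -18: linear: a_n = 47 − 13·n.
Term 16 comes from stream A (its 6th entry): 216.
Position 17 falls in stream B as its term 6, giving -58.
Position 18 falls in stream C as its term 6, giving -31.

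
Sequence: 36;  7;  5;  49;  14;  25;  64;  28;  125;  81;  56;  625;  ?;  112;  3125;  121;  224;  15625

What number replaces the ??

100

The terms cycle through 3 interleaved subsequences.
Track A: 36, 49, 64, 81, ?, 121. The squares 6², 7², 8², ….
Track B: 7, 14, 28, 56, 112, 224. Geometric, ×2 each step.
Track C: 5, 25, 125, 625, 3125, 15625. Powers 5^1, 5^2, 5^3, ….
The gap is track A's term 5; the rule gives 100.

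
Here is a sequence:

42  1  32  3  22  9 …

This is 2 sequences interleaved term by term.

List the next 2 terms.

12, 27

Positions 1, 3, 5, … form one subsequence and positions 2, 4, 6, … form another.
Track A: 42, 32, 22. Arithmetic with common difference −10.
Track B: 1, 3, 9. Powers 3^0, 3^1, 3^2, ….
The 7th slot belongs to track A; its 4th term is 12.
The 8th slot belongs to track B; its 4th term is 27.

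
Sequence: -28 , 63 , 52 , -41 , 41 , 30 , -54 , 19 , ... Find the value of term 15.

-36

Positions follow the repeating pattern ABB; grouping by letter gives 2 tracks.
Stream A: -28, -41, -54. Subtracting 13 each time.
Stream B: 63, 52, 41, 30, 19. Subtracting 11 each time.
Term 15 comes from stream B (its 10th entry): -36.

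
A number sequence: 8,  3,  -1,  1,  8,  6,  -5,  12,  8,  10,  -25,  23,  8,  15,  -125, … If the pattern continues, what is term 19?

Split by position mod 4 into 4 tracks.
Track A: 8, 8, 8, 8 — always 8.
Track B: 3, 6, 10, 15 — triangular numbers n(n+1)/2 for n = 2, 3, ….
Track C: -1, -5, -25, -125 — geometric with ratio 5.
Track D: 1, 12, 23 — arithmetic with common difference +11.
The 19th slot belongs to track C; its 5th term is -625.

-625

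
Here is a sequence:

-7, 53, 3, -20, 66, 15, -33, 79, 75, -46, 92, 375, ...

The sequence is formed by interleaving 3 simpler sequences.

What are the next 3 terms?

Taking every 3rd term gives 3 separate tracks.
Track A: -7, -20, -33, -46. Arithmetic, step −13.
Track B: 53, 66, 79, 92. Adding 13 each time.
Track C: 3, 15, 75, 375. Multiplying by 5 each time.
The 13th slot belongs to track A; its 5th term is -59.
Term 14 comes from track B (its 5th entry): 105.
Position 15 falls in track C as its term 5, giving 1875.

-59, 105, 1875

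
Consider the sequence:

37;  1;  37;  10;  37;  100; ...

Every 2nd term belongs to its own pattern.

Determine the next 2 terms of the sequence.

37, 1000

Taking every 2nd term gives 2 separate tracks.
Track A: 37, 37, 37 — the constant sequence 37.
Track B: 1, 10, 100 — powers 10^0, 10^1, 10^2, ….
Position 7 falls in track A as its term 4, giving 37.
The 8th slot belongs to track B; its 4th term is 1000.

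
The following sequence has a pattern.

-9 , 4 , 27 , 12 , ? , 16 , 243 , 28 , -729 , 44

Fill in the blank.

Odd-indexed and even-indexed terms follow separate rules.
Track A = -9, 27, ?, 243, -729: multiplying by -3 each time.
Track B = 4, 12, 16, 28, 44: Fibonacci-style (each term is the sum of the two before it).
Track A's pattern makes the blank -81.

-81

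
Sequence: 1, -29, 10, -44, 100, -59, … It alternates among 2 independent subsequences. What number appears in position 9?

10000

Split by position mod 2 into 2 tracks.
Track A: 1, 10, 100 — successive powers of 10.
Track B: -29, -44, -59 — linear: a_n = -14 − 15·n.
The 9th slot belongs to track A; its 5th term is 10000.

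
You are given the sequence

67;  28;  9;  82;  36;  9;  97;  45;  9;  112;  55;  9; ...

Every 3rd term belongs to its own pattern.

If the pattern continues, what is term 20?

The terms cycle through 3 interleaved subsequences.
Track A: 67, 82, 97, 112 — adding 15 each time.
Track B: 28, 36, 45, 55 — triangular numbers starting at T_7.
Track C: 9, 9, 9, 9 — constant 9.
Position 20 falls in track B as its term 7, giving 91.

91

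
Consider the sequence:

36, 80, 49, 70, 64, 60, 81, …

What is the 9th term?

100

Odd-indexed and even-indexed terms follow separate rules.
Track A is 36, 49, 64, 81, which is consecutive squares n² from n = 6.
Track B is 80, 70, 60, which is arithmetic, step −10.
Term 9 comes from track A (its 5th entry): 100.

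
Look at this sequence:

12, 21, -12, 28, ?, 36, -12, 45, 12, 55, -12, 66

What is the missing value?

The terms cycle through 2 interleaved subsequences.
Track A: 12, -12, ?, -12, 12, -12. Oscillating between 12 and -12.
Track B: 21, 28, 36, 45, 55, 66. Triangular numbers n(n+1)/2 for n = 6, 7, ….
Track A's pattern makes the blank 12.

12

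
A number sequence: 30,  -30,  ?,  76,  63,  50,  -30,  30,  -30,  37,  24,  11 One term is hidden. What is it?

Reading positions in blocks of 6 reveals the pattern AAABBB — 2 tracks woven together.
Subsequence A: 30, -30, ?, -30, 30, -30 — alternating ±30.
Subsequence B: 76, 63, 50, 37, 24, 11 — arithmetic with common difference −13.
The gap is subsequence A's term 3; the rule gives 30.

30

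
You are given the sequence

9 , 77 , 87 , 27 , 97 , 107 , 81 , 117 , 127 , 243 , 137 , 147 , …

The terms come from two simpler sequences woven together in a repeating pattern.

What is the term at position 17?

177

The slot pattern repeats as ABB (period 3), so there are 2 interleaved tracks.
Subsequence A: 9, 27, 81, 243. Powers 3^2, 3^3, 3^4, ….
Subsequence B: 77, 87, 97, 107, 117, 127, 137, 147. Arithmetic with common difference +10.
Position 17 → subsequence B, term 11 = 177.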